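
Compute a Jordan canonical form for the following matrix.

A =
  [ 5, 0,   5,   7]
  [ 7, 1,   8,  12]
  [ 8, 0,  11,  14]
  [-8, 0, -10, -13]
J_3(1) ⊕ J_1(1)

The characteristic polynomial is
  det(x·I − A) = x^4 - 4*x^3 + 6*x^2 - 4*x + 1 = (x - 1)^4

Eigenvalues and multiplicities (the geometric multiplicity of λ is n − rank(A − λI), which equals the number of Jordan blocks for λ):
  λ = 1: algebraic multiplicity = 4, geometric multiplicity = 2

Determining the block sizes for each eigenvalue:
  λ = 1: with am = 4 and gm = 2, the partition is not yet determined (e.g. several partitions of 4 into 2 parts exist). Let N = A − (1)·I. Computing rank(N^1) = 2, rank(N^2) = 1, rank(N^3) = 0; the number of blocks of size ≥ j is rank(N^{j−1}) − rank(N^j), giving [2, 1, 1]. So we have 1 block(s) of size 3, 1 block(s) of size 1 → block sizes [3, 1]

Assembling the blocks gives a Jordan form
J =
  [1, 1, 0, 0]
  [0, 1, 1, 0]
  [0, 0, 1, 0]
  [0, 0, 0, 1]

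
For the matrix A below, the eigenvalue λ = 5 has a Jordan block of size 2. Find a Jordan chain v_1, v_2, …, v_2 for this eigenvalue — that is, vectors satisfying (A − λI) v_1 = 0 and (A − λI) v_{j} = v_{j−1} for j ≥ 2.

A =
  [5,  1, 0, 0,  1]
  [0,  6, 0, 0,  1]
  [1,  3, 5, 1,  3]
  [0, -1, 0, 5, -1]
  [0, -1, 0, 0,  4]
A Jordan chain for λ = 5 of length 2:
v_1 = (0, 0, 1, 0, 0)ᵀ
v_2 = (1, 0, 0, 0, 0)ᵀ

Let N = A − (5)·I. We want v_2 with N^2 v_2 = 0 but N^1 v_2 ≠ 0; then v_{j-1} := N · v_j for j = 2, …, 2.

Pick v_2 = (1, 0, 0, 0, 0)ᵀ.
Then v_1 = N · v_2 = (0, 0, 1, 0, 0)ᵀ.

Sanity check: (A − (5)·I) v_1 = (0, 0, 0, 0, 0)ᵀ = 0. ✓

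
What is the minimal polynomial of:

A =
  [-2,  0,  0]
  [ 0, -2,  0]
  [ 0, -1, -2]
x^2 + 4*x + 4

The characteristic polynomial is χ_A(x) = (x + 2)^3, so the eigenvalues are known. The minimal polynomial is
  m_A(x) = Π_λ (x − λ)^{k_λ}
where k_λ is the size of the *largest* Jordan block for λ (equivalently, the smallest k with (A − λI)^k v = 0 for every generalised eigenvector v of λ).

  λ = -2: largest Jordan block has size 2, contributing (x + 2)^2

So m_A(x) = (x + 2)^2 = x^2 + 4*x + 4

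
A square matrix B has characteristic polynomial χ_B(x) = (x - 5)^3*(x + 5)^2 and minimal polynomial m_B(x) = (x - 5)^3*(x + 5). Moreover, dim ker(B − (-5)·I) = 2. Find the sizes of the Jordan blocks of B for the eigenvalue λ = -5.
Block sizes for λ = -5: [1, 1]

Step 1 — from the characteristic polynomial, algebraic multiplicity of λ = -5 is 2. From dim ker(B − (-5)·I) = 2, there are exactly 2 Jordan blocks for λ = -5.
Step 2 — from the minimal polynomial, the factor (x + 5) tells us the largest block for λ = -5 has size 1.
Step 3 — with total size 2, 2 blocks, and largest block 1, the block sizes (in nonincreasing order) are [1, 1].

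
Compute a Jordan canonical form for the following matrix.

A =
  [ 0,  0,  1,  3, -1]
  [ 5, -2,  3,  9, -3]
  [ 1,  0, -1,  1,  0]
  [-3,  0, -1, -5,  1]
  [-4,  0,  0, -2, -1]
J_3(-2) ⊕ J_1(-2) ⊕ J_1(-1)

The characteristic polynomial is
  det(x·I − A) = x^5 + 9*x^4 + 32*x^3 + 56*x^2 + 48*x + 16 = (x + 1)*(x + 2)^4

Eigenvalues and multiplicities (the geometric multiplicity of λ is n − rank(A − λI), which equals the number of Jordan blocks for λ):
  λ = -2: algebraic multiplicity = 4, geometric multiplicity = 2
  λ = -1: algebraic multiplicity = 1, geometric multiplicity = 1

Determining the block sizes for each eigenvalue:
  λ = -2: with am = 4 and gm = 2, the partition is not yet determined (e.g. several partitions of 4 into 2 parts exist). Let N = A − (-2)·I. Computing rank(N^1) = 3, rank(N^2) = 2, rank(N^3) = 1; the number of blocks of size ≥ j is rank(N^{j−1}) − rank(N^j), giving [2, 1, 1]. So we have 1 block(s) of size 3, 1 block(s) of size 1 → block sizes [3, 1]
  λ = -1: one block (gm = 1), so the single block has size am = 1 → block sizes [1]

Assembling the blocks gives a Jordan form
J =
  [-2,  1,  0,  0,  0]
  [ 0, -2,  1,  0,  0]
  [ 0,  0, -2,  0,  0]
  [ 0,  0,  0, -2,  0]
  [ 0,  0,  0,  0, -1]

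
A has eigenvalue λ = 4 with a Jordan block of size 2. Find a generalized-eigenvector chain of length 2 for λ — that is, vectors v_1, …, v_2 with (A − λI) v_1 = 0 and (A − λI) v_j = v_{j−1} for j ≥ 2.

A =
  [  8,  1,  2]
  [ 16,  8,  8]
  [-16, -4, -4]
A Jordan chain for λ = 4 of length 2:
v_1 = (4, 16, -16)ᵀ
v_2 = (1, 0, 0)ᵀ

Let N = A − (4)·I. We want v_2 with N^2 v_2 = 0 but N^1 v_2 ≠ 0; then v_{j-1} := N · v_j for j = 2, …, 2.

Pick v_2 = (1, 0, 0)ᵀ.
Then v_1 = N · v_2 = (4, 16, -16)ᵀ.

Sanity check: (A − (4)·I) v_1 = (0, 0, 0)ᵀ = 0. ✓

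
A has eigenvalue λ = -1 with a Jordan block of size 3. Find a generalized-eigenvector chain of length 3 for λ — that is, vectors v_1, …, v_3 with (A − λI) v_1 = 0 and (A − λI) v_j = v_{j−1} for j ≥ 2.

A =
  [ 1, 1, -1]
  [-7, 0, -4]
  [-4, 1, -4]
A Jordan chain for λ = -1 of length 3:
v_1 = (1, -5, -3)ᵀ
v_2 = (2, -7, -4)ᵀ
v_3 = (1, 0, 0)ᵀ

Let N = A − (-1)·I. We want v_3 with N^3 v_3 = 0 but N^2 v_3 ≠ 0; then v_{j-1} := N · v_j for j = 3, …, 2.

Pick v_3 = (1, 0, 0)ᵀ.
Then v_2 = N · v_3 = (2, -7, -4)ᵀ.
Then v_1 = N · v_2 = (1, -5, -3)ᵀ.

Sanity check: (A − (-1)·I) v_1 = (0, 0, 0)ᵀ = 0. ✓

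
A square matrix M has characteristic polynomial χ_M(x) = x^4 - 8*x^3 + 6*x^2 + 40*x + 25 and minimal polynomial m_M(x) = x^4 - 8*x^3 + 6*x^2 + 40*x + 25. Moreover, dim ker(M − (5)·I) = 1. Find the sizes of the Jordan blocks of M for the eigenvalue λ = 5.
Block sizes for λ = 5: [2]

Step 1 — from the characteristic polynomial, algebraic multiplicity of λ = 5 is 2. From dim ker(M − (5)·I) = 1, there are exactly 1 Jordan blocks for λ = 5.
Step 2 — from the minimal polynomial, the factor (x − 5)^2 tells us the largest block for λ = 5 has size 2.
Step 3 — with total size 2, 1 blocks, and largest block 2, the block sizes (in nonincreasing order) are [2].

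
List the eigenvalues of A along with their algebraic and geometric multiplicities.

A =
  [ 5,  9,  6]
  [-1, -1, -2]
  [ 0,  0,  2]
λ = 2: alg = 3, geom = 2

Step 1 — factor the characteristic polynomial to read off the algebraic multiplicities:
  χ_A(x) = (x - 2)^3

Step 2 — compute geometric multiplicities via the rank-nullity identity g(λ) = n − rank(A − λI):
  rank(A − (2)·I) = 1, so dim ker(A − (2)·I) = n − 1 = 2

Summary:
  λ = 2: algebraic multiplicity = 3, geometric multiplicity = 2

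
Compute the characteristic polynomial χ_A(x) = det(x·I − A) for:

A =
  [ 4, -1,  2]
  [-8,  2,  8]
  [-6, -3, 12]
x^3 - 18*x^2 + 108*x - 216

Expanding det(x·I − A) (e.g. by cofactor expansion or by noting that A is similar to its Jordan form J, which has the same characteristic polynomial as A) gives
  χ_A(x) = x^3 - 18*x^2 + 108*x - 216
which factors as (x - 6)^3. The eigenvalues (with algebraic multiplicities) are λ = 6 with multiplicity 3.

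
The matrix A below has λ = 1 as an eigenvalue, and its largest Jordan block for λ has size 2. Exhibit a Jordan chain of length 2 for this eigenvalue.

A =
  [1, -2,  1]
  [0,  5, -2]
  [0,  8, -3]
A Jordan chain for λ = 1 of length 2:
v_1 = (-2, 4, 8)ᵀ
v_2 = (0, 1, 0)ᵀ

Let N = A − (1)·I. We want v_2 with N^2 v_2 = 0 but N^1 v_2 ≠ 0; then v_{j-1} := N · v_j for j = 2, …, 2.

Pick v_2 = (0, 1, 0)ᵀ.
Then v_1 = N · v_2 = (-2, 4, 8)ᵀ.

Sanity check: (A − (1)·I) v_1 = (0, 0, 0)ᵀ = 0. ✓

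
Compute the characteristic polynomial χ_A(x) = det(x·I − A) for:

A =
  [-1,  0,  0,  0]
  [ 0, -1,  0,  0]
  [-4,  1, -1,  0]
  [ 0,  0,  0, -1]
x^4 + 4*x^3 + 6*x^2 + 4*x + 1

Expanding det(x·I − A) (e.g. by cofactor expansion or by noting that A is similar to its Jordan form J, which has the same characteristic polynomial as A) gives
  χ_A(x) = x^4 + 4*x^3 + 6*x^2 + 4*x + 1
which factors as (x + 1)^4. The eigenvalues (with algebraic multiplicities) are λ = -1 with multiplicity 4.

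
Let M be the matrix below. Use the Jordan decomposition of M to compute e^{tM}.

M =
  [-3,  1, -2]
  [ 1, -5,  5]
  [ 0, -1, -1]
e^{tM} =
  [t^2*exp(-3*t)/2 + exp(-3*t), t*exp(-3*t), t^2*exp(-3*t)/2 - 2*t*exp(-3*t)]
  [-t^2*exp(-3*t) + t*exp(-3*t), -2*t*exp(-3*t) + exp(-3*t), -t^2*exp(-3*t) + 5*t*exp(-3*t)]
  [-t^2*exp(-3*t)/2, -t*exp(-3*t), -t^2*exp(-3*t)/2 + 2*t*exp(-3*t) + exp(-3*t)]

Strategy: write M = P · J · P⁻¹ where J is a Jordan canonical form, so e^{tM} = P · e^{tJ} · P⁻¹, and e^{tJ} can be computed block-by-block.

M has Jordan form
J =
  [-3,  1,  0]
  [ 0, -3,  1]
  [ 0,  0, -3]
(up to reordering of blocks).

Per-block formulas:
  For a 3×3 Jordan block J_3(-3): exp(t · J_3(-3)) = e^(-3t)·(I + t·N + (t^2/2)·N^2), where N is the 3×3 nilpotent shift.

After assembling e^{tJ} and conjugating by P, we get:

e^{tM} =
  [t^2*exp(-3*t)/2 + exp(-3*t), t*exp(-3*t), t^2*exp(-3*t)/2 - 2*t*exp(-3*t)]
  [-t^2*exp(-3*t) + t*exp(-3*t), -2*t*exp(-3*t) + exp(-3*t), -t^2*exp(-3*t) + 5*t*exp(-3*t)]
  [-t^2*exp(-3*t)/2, -t*exp(-3*t), -t^2*exp(-3*t)/2 + 2*t*exp(-3*t) + exp(-3*t)]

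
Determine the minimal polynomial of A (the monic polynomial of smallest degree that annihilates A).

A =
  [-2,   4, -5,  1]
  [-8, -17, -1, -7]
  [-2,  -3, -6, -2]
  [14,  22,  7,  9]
x^3 + 12*x^2 + 48*x + 64

The characteristic polynomial is χ_A(x) = (x + 4)^4, so the eigenvalues are known. The minimal polynomial is
  m_A(x) = Π_λ (x − λ)^{k_λ}
where k_λ is the size of the *largest* Jordan block for λ (equivalently, the smallest k with (A − λI)^k v = 0 for every generalised eigenvector v of λ).

  λ = -4: largest Jordan block has size 3, contributing (x + 4)^3

So m_A(x) = (x + 4)^3 = x^3 + 12*x^2 + 48*x + 64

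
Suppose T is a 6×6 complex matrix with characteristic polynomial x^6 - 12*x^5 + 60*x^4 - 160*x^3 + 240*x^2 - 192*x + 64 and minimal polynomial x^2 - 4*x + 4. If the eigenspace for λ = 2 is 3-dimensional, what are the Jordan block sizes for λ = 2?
Block sizes for λ = 2: [2, 2, 2]

Step 1 — from the characteristic polynomial, algebraic multiplicity of λ = 2 is 6. From dim ker(T − (2)·I) = 3, there are exactly 3 Jordan blocks for λ = 2.
Step 2 — from the minimal polynomial, the factor (x − 2)^2 tells us the largest block for λ = 2 has size 2.
Step 3 — with total size 6, 3 blocks, and largest block 2, the block sizes (in nonincreasing order) are [2, 2, 2].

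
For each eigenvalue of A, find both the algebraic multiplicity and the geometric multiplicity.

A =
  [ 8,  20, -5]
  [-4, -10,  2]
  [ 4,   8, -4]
λ = -2: alg = 3, geom = 2

Step 1 — factor the characteristic polynomial to read off the algebraic multiplicities:
  χ_A(x) = (x + 2)^3

Step 2 — compute geometric multiplicities via the rank-nullity identity g(λ) = n − rank(A − λI):
  rank(A − (-2)·I) = 1, so dim ker(A − (-2)·I) = n − 1 = 2

Summary:
  λ = -2: algebraic multiplicity = 3, geometric multiplicity = 2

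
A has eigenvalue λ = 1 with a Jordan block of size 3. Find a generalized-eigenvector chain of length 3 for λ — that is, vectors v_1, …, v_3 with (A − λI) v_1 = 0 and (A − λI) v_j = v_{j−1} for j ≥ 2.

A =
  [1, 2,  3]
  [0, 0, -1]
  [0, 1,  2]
A Jordan chain for λ = 1 of length 3:
v_1 = (1, 0, 0)ᵀ
v_2 = (2, -1, 1)ᵀ
v_3 = (0, 1, 0)ᵀ

Let N = A − (1)·I. We want v_3 with N^3 v_3 = 0 but N^2 v_3 ≠ 0; then v_{j-1} := N · v_j for j = 3, …, 2.

Pick v_3 = (0, 1, 0)ᵀ.
Then v_2 = N · v_3 = (2, -1, 1)ᵀ.
Then v_1 = N · v_2 = (1, 0, 0)ᵀ.

Sanity check: (A − (1)·I) v_1 = (0, 0, 0)ᵀ = 0. ✓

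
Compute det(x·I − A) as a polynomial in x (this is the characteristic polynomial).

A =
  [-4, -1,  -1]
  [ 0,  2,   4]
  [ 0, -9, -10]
x^3 + 12*x^2 + 48*x + 64

Expanding det(x·I − A) (e.g. by cofactor expansion or by noting that A is similar to its Jordan form J, which has the same characteristic polynomial as A) gives
  χ_A(x) = x^3 + 12*x^2 + 48*x + 64
which factors as (x + 4)^3. The eigenvalues (with algebraic multiplicities) are λ = -4 with multiplicity 3.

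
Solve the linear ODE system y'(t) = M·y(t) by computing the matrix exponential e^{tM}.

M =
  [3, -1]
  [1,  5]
e^{tM} =
  [-t*exp(4*t) + exp(4*t), -t*exp(4*t)]
  [t*exp(4*t), t*exp(4*t) + exp(4*t)]

Strategy: write M = P · J · P⁻¹ where J is a Jordan canonical form, so e^{tM} = P · e^{tJ} · P⁻¹, and e^{tJ} can be computed block-by-block.

M has Jordan form
J =
  [4, 1]
  [0, 4]
(up to reordering of blocks).

Per-block formulas:
  For a 2×2 Jordan block J_2(4): exp(t · J_2(4)) = e^(4t)·(I + t·N), where N is the 2×2 nilpotent shift.

After assembling e^{tJ} and conjugating by P, we get:

e^{tM} =
  [-t*exp(4*t) + exp(4*t), -t*exp(4*t)]
  [t*exp(4*t), t*exp(4*t) + exp(4*t)]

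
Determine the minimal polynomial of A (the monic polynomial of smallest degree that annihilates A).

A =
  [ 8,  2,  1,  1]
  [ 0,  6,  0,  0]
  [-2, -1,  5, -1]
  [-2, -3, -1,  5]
x^2 - 12*x + 36

The characteristic polynomial is χ_A(x) = (x - 6)^4, so the eigenvalues are known. The minimal polynomial is
  m_A(x) = Π_λ (x − λ)^{k_λ}
where k_λ is the size of the *largest* Jordan block for λ (equivalently, the smallest k with (A − λI)^k v = 0 for every generalised eigenvector v of λ).

  λ = 6: largest Jordan block has size 2, contributing (x − 6)^2

So m_A(x) = (x - 6)^2 = x^2 - 12*x + 36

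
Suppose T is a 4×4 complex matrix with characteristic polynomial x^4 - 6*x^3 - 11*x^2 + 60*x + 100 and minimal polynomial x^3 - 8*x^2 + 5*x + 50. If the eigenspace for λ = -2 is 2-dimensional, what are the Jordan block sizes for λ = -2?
Block sizes for λ = -2: [1, 1]

Step 1 — from the characteristic polynomial, algebraic multiplicity of λ = -2 is 2. From dim ker(T − (-2)·I) = 2, there are exactly 2 Jordan blocks for λ = -2.
Step 2 — from the minimal polynomial, the factor (x + 2) tells us the largest block for λ = -2 has size 1.
Step 3 — with total size 2, 2 blocks, and largest block 1, the block sizes (in nonincreasing order) are [1, 1].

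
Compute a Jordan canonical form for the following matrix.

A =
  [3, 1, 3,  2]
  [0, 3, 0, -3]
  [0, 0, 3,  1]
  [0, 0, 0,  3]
J_2(3) ⊕ J_2(3)

The characteristic polynomial is
  det(x·I − A) = x^4 - 12*x^3 + 54*x^2 - 108*x + 81 = (x - 3)^4

Eigenvalues and multiplicities (the geometric multiplicity of λ is n − rank(A − λI), which equals the number of Jordan blocks for λ):
  λ = 3: algebraic multiplicity = 4, geometric multiplicity = 2

Determining the block sizes for each eigenvalue:
  λ = 3: with am = 4 and gm = 2, the partition is not yet determined (e.g. several partitions of 4 into 2 parts exist). Let N = A − (3)·I. Computing rank(N^1) = 2, rank(N^2) = 0; the number of blocks of size ≥ j is rank(N^{j−1}) − rank(N^j), giving [2, 2]. So we have 2 block(s) of size 2 → block sizes [2, 2]

Assembling the blocks gives a Jordan form
J =
  [3, 1, 0, 0]
  [0, 3, 0, 0]
  [0, 0, 3, 1]
  [0, 0, 0, 3]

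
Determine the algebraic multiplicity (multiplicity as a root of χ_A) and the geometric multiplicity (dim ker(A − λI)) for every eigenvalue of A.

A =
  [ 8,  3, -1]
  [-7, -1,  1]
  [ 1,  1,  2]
λ = 3: alg = 3, geom = 1

Step 1 — factor the characteristic polynomial to read off the algebraic multiplicities:
  χ_A(x) = (x - 3)^3

Step 2 — compute geometric multiplicities via the rank-nullity identity g(λ) = n − rank(A − λI):
  rank(A − (3)·I) = 2, so dim ker(A − (3)·I) = n − 2 = 1

Summary:
  λ = 3: algebraic multiplicity = 3, geometric multiplicity = 1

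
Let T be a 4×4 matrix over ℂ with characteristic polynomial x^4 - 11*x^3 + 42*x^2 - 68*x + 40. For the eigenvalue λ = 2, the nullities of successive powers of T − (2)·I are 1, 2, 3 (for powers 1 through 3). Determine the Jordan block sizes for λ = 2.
Block sizes for λ = 2: [3]

From the dimensions of kernels of powers, the number of Jordan blocks of size at least j is d_j − d_{j−1} where d_j = dim ker(N^j) (with d_0 = 0). Computing the differences gives [1, 1, 1].
The number of blocks of size exactly k is (#blocks of size ≥ k) − (#blocks of size ≥ k + 1), so the partition is: 1 block(s) of size 3.
In nonincreasing order the block sizes are [3].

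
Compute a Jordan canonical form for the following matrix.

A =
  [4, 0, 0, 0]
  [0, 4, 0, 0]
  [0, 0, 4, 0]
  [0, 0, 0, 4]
J_1(4) ⊕ J_1(4) ⊕ J_1(4) ⊕ J_1(4)

The characteristic polynomial is
  det(x·I − A) = x^4 - 16*x^3 + 96*x^2 - 256*x + 256 = (x - 4)^4

Eigenvalues and multiplicities (the geometric multiplicity of λ is n − rank(A − λI), which equals the number of Jordan blocks for λ):
  λ = 4: algebraic multiplicity = 4, geometric multiplicity = 4

Determining the block sizes for each eigenvalue:
  λ = 4: gm = am = 4, so every block has size 1 → block sizes [1, 1, 1, 1]

Assembling the blocks gives a Jordan form
J =
  [4, 0, 0, 0]
  [0, 4, 0, 0]
  [0, 0, 4, 0]
  [0, 0, 0, 4]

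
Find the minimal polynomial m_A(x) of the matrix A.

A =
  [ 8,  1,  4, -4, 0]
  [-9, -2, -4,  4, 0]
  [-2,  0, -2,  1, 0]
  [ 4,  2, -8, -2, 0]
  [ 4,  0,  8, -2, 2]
x^4 - 2*x^3 - 3*x^2 + 4*x + 4

The characteristic polynomial is χ_A(x) = (x - 2)^3*(x + 1)^2, so the eigenvalues are known. The minimal polynomial is
  m_A(x) = Π_λ (x − λ)^{k_λ}
where k_λ is the size of the *largest* Jordan block for λ (equivalently, the smallest k with (A − λI)^k v = 0 for every generalised eigenvector v of λ).

  λ = -1: largest Jordan block has size 2, contributing (x + 1)^2
  λ = 2: largest Jordan block has size 2, contributing (x − 2)^2

So m_A(x) = (x - 2)^2*(x + 1)^2 = x^4 - 2*x^3 - 3*x^2 + 4*x + 4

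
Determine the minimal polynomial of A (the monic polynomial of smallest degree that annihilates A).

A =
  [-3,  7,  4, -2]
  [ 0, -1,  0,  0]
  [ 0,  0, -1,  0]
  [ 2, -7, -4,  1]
x^2 + 2*x + 1

The characteristic polynomial is χ_A(x) = (x + 1)^4, so the eigenvalues are known. The minimal polynomial is
  m_A(x) = Π_λ (x − λ)^{k_λ}
where k_λ is the size of the *largest* Jordan block for λ (equivalently, the smallest k with (A − λI)^k v = 0 for every generalised eigenvector v of λ).

  λ = -1: largest Jordan block has size 2, contributing (x + 1)^2

So m_A(x) = (x + 1)^2 = x^2 + 2*x + 1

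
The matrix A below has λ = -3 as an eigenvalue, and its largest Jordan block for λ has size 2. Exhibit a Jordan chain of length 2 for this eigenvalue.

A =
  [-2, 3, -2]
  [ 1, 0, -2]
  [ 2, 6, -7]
A Jordan chain for λ = -3 of length 2:
v_1 = (1, 1, 2)ᵀ
v_2 = (1, 0, 0)ᵀ

Let N = A − (-3)·I. We want v_2 with N^2 v_2 = 0 but N^1 v_2 ≠ 0; then v_{j-1} := N · v_j for j = 2, …, 2.

Pick v_2 = (1, 0, 0)ᵀ.
Then v_1 = N · v_2 = (1, 1, 2)ᵀ.

Sanity check: (A − (-3)·I) v_1 = (0, 0, 0)ᵀ = 0. ✓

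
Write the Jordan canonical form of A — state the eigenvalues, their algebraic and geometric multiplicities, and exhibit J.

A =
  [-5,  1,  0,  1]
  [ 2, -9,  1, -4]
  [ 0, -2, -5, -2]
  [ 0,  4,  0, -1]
J_3(-5) ⊕ J_1(-5)

The characteristic polynomial is
  det(x·I − A) = x^4 + 20*x^3 + 150*x^2 + 500*x + 625 = (x + 5)^4

Eigenvalues and multiplicities (the geometric multiplicity of λ is n − rank(A − λI), which equals the number of Jordan blocks for λ):
  λ = -5: algebraic multiplicity = 4, geometric multiplicity = 2

Determining the block sizes for each eigenvalue:
  λ = -5: with am = 4 and gm = 2, the partition is not yet determined (e.g. several partitions of 4 into 2 parts exist). Let N = A − (-5)·I. Computing rank(N^1) = 2, rank(N^2) = 1, rank(N^3) = 0; the number of blocks of size ≥ j is rank(N^{j−1}) − rank(N^j), giving [2, 1, 1]. So we have 1 block(s) of size 3, 1 block(s) of size 1 → block sizes [3, 1]

Assembling the blocks gives a Jordan form
J =
  [-5,  1,  0,  0]
  [ 0, -5,  1,  0]
  [ 0,  0, -5,  0]
  [ 0,  0,  0, -5]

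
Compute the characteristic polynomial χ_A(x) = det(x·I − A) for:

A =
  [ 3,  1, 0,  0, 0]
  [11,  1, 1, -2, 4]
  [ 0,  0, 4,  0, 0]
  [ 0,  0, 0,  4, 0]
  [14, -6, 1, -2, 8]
x^5 - 20*x^4 + 160*x^3 - 640*x^2 + 1280*x - 1024

Expanding det(x·I − A) (e.g. by cofactor expansion or by noting that A is similar to its Jordan form J, which has the same characteristic polynomial as A) gives
  χ_A(x) = x^5 - 20*x^4 + 160*x^3 - 640*x^2 + 1280*x - 1024
which factors as (x - 4)^5. The eigenvalues (with algebraic multiplicities) are λ = 4 with multiplicity 5.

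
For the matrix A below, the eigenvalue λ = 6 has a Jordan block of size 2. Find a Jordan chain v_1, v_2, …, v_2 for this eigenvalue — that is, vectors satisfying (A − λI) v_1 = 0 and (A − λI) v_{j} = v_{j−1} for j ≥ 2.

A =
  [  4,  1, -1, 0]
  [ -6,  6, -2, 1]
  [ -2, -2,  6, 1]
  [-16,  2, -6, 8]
A Jordan chain for λ = 6 of length 2:
v_1 = (-2, -6, -2, -16)ᵀ
v_2 = (1, 0, 0, 0)ᵀ

Let N = A − (6)·I. We want v_2 with N^2 v_2 = 0 but N^1 v_2 ≠ 0; then v_{j-1} := N · v_j for j = 2, …, 2.

Pick v_2 = (1, 0, 0, 0)ᵀ.
Then v_1 = N · v_2 = (-2, -6, -2, -16)ᵀ.

Sanity check: (A − (6)·I) v_1 = (0, 0, 0, 0)ᵀ = 0. ✓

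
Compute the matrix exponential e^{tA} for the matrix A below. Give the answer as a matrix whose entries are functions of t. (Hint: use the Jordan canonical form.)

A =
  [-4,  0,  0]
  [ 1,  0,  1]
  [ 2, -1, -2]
e^{tA} =
  [exp(-4*t), 0, 0]
  [t*exp(-t), t*exp(-t) + exp(-t), t*exp(-t)]
  [-t*exp(-t) + exp(-t) - exp(-4*t), -t*exp(-t), -t*exp(-t) + exp(-t)]

Strategy: write A = P · J · P⁻¹ where J is a Jordan canonical form, so e^{tA} = P · e^{tJ} · P⁻¹, and e^{tJ} can be computed block-by-block.

A has Jordan form
J =
  [-4,  0,  0]
  [ 0, -1,  1]
  [ 0,  0, -1]
(up to reordering of blocks).

Per-block formulas:
  For a 1×1 block at λ = -4: exp(t · [-4]) = [e^(-4t)].
  For a 2×2 Jordan block J_2(-1): exp(t · J_2(-1)) = e^(-1t)·(I + t·N), where N is the 2×2 nilpotent shift.

After assembling e^{tJ} and conjugating by P, we get:

e^{tA} =
  [exp(-4*t), 0, 0]
  [t*exp(-t), t*exp(-t) + exp(-t), t*exp(-t)]
  [-t*exp(-t) + exp(-t) - exp(-4*t), -t*exp(-t), -t*exp(-t) + exp(-t)]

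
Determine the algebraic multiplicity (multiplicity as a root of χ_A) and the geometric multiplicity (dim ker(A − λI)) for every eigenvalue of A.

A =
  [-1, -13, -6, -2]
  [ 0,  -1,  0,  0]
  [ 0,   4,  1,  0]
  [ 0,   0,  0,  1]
λ = -1: alg = 2, geom = 1; λ = 1: alg = 2, geom = 2

Step 1 — factor the characteristic polynomial to read off the algebraic multiplicities:
  χ_A(x) = (x - 1)^2*(x + 1)^2

Step 2 — compute geometric multiplicities via the rank-nullity identity g(λ) = n − rank(A − λI):
  rank(A − (-1)·I) = 3, so dim ker(A − (-1)·I) = n − 3 = 1
  rank(A − (1)·I) = 2, so dim ker(A − (1)·I) = n − 2 = 2

Summary:
  λ = -1: algebraic multiplicity = 2, geometric multiplicity = 1
  λ = 1: algebraic multiplicity = 2, geometric multiplicity = 2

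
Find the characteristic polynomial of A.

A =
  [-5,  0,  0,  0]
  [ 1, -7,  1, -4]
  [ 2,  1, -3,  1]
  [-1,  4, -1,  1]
x^4 + 14*x^3 + 72*x^2 + 162*x + 135

Expanding det(x·I − A) (e.g. by cofactor expansion or by noting that A is similar to its Jordan form J, which has the same characteristic polynomial as A) gives
  χ_A(x) = x^4 + 14*x^3 + 72*x^2 + 162*x + 135
which factors as (x + 3)^3*(x + 5). The eigenvalues (with algebraic multiplicities) are λ = -5 with multiplicity 1, λ = -3 with multiplicity 3.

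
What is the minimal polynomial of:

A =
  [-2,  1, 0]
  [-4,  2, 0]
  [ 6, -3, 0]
x^2

The characteristic polynomial is χ_A(x) = x^3, so the eigenvalues are known. The minimal polynomial is
  m_A(x) = Π_λ (x − λ)^{k_λ}
where k_λ is the size of the *largest* Jordan block for λ (equivalently, the smallest k with (A − λI)^k v = 0 for every generalised eigenvector v of λ).

  λ = 0: largest Jordan block has size 2, contributing (x − 0)^2

So m_A(x) = x^2 = x^2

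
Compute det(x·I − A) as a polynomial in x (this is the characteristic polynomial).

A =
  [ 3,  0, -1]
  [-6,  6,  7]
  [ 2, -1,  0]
x^3 - 9*x^2 + 27*x - 27

Expanding det(x·I − A) (e.g. by cofactor expansion or by noting that A is similar to its Jordan form J, which has the same characteristic polynomial as A) gives
  χ_A(x) = x^3 - 9*x^2 + 27*x - 27
which factors as (x - 3)^3. The eigenvalues (with algebraic multiplicities) are λ = 3 with multiplicity 3.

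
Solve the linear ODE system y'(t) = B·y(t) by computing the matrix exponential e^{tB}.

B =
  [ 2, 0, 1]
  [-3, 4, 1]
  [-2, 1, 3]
e^{tB} =
  [-t^2*exp(3*t)/2 - t*exp(3*t) + exp(3*t), t^2*exp(3*t)/2, -t^2*exp(3*t)/2 + t*exp(3*t)]
  [-t^2*exp(3*t) - 3*t*exp(3*t), t^2*exp(3*t) + t*exp(3*t) + exp(3*t), -t^2*exp(3*t) + t*exp(3*t)]
  [-t^2*exp(3*t)/2 - 2*t*exp(3*t), t^2*exp(3*t)/2 + t*exp(3*t), -t^2*exp(3*t)/2 + exp(3*t)]

Strategy: write B = P · J · P⁻¹ where J is a Jordan canonical form, so e^{tB} = P · e^{tJ} · P⁻¹, and e^{tJ} can be computed block-by-block.

B has Jordan form
J =
  [3, 1, 0]
  [0, 3, 1]
  [0, 0, 3]
(up to reordering of blocks).

Per-block formulas:
  For a 3×3 Jordan block J_3(3): exp(t · J_3(3)) = e^(3t)·(I + t·N + (t^2/2)·N^2), where N is the 3×3 nilpotent shift.

After assembling e^{tJ} and conjugating by P, we get:

e^{tB} =
  [-t^2*exp(3*t)/2 - t*exp(3*t) + exp(3*t), t^2*exp(3*t)/2, -t^2*exp(3*t)/2 + t*exp(3*t)]
  [-t^2*exp(3*t) - 3*t*exp(3*t), t^2*exp(3*t) + t*exp(3*t) + exp(3*t), -t^2*exp(3*t) + t*exp(3*t)]
  [-t^2*exp(3*t)/2 - 2*t*exp(3*t), t^2*exp(3*t)/2 + t*exp(3*t), -t^2*exp(3*t)/2 + exp(3*t)]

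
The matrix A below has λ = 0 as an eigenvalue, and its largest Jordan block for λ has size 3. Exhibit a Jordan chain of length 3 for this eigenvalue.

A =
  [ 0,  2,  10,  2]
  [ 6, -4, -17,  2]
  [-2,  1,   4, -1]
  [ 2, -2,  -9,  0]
A Jordan chain for λ = 0 of length 3:
v_1 = (-4, 14, -4, 6)ᵀ
v_2 = (0, 6, -2, 2)ᵀ
v_3 = (1, 0, 0, 0)ᵀ

Let N = A − (0)·I. We want v_3 with N^3 v_3 = 0 but N^2 v_3 ≠ 0; then v_{j-1} := N · v_j for j = 3, …, 2.

Pick v_3 = (1, 0, 0, 0)ᵀ.
Then v_2 = N · v_3 = (0, 6, -2, 2)ᵀ.
Then v_1 = N · v_2 = (-4, 14, -4, 6)ᵀ.

Sanity check: (A − (0)·I) v_1 = (0, 0, 0, 0)ᵀ = 0. ✓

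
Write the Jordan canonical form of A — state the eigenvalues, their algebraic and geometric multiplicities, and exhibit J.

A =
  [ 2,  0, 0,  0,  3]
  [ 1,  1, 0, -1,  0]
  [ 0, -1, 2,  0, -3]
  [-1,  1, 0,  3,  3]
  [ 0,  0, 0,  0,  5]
J_3(2) ⊕ J_1(2) ⊕ J_1(5)

The characteristic polynomial is
  det(x·I − A) = x^5 - 13*x^4 + 64*x^3 - 152*x^2 + 176*x - 80 = (x - 5)*(x - 2)^4

Eigenvalues and multiplicities (the geometric multiplicity of λ is n − rank(A − λI), which equals the number of Jordan blocks for λ):
  λ = 2: algebraic multiplicity = 4, geometric multiplicity = 2
  λ = 5: algebraic multiplicity = 1, geometric multiplicity = 1

Determining the block sizes for each eigenvalue:
  λ = 2: with am = 4 and gm = 2, the partition is not yet determined (e.g. several partitions of 4 into 2 parts exist). Let N = A − (2)·I. Computing rank(N^1) = 3, rank(N^2) = 2, rank(N^3) = 1; the number of blocks of size ≥ j is rank(N^{j−1}) − rank(N^j), giving [2, 1, 1]. So we have 1 block(s) of size 3, 1 block(s) of size 1 → block sizes [3, 1]
  λ = 5: one block (gm = 1), so the single block has size am = 1 → block sizes [1]

Assembling the blocks gives a Jordan form
J =
  [2, 1, 0, 0, 0]
  [0, 2, 1, 0, 0]
  [0, 0, 2, 0, 0]
  [0, 0, 0, 2, 0]
  [0, 0, 0, 0, 5]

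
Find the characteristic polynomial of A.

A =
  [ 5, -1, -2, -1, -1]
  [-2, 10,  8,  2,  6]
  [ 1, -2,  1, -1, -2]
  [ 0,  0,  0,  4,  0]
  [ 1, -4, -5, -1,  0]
x^5 - 20*x^4 + 160*x^3 - 640*x^2 + 1280*x - 1024

Expanding det(x·I − A) (e.g. by cofactor expansion or by noting that A is similar to its Jordan form J, which has the same characteristic polynomial as A) gives
  χ_A(x) = x^5 - 20*x^4 + 160*x^3 - 640*x^2 + 1280*x - 1024
which factors as (x - 4)^5. The eigenvalues (with algebraic multiplicities) are λ = 4 with multiplicity 5.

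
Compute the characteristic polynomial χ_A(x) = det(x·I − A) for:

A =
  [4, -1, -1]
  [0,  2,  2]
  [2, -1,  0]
x^3 - 6*x^2 + 12*x - 8

Expanding det(x·I − A) (e.g. by cofactor expansion or by noting that A is similar to its Jordan form J, which has the same characteristic polynomial as A) gives
  χ_A(x) = x^3 - 6*x^2 + 12*x - 8
which factors as (x - 2)^3. The eigenvalues (with algebraic multiplicities) are λ = 2 with multiplicity 3.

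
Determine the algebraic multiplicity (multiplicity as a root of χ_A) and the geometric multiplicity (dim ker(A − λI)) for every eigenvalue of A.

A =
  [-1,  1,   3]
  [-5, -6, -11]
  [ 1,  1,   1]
λ = -2: alg = 3, geom = 1

Step 1 — factor the characteristic polynomial to read off the algebraic multiplicities:
  χ_A(x) = (x + 2)^3

Step 2 — compute geometric multiplicities via the rank-nullity identity g(λ) = n − rank(A − λI):
  rank(A − (-2)·I) = 2, so dim ker(A − (-2)·I) = n − 2 = 1

Summary:
  λ = -2: algebraic multiplicity = 3, geometric multiplicity = 1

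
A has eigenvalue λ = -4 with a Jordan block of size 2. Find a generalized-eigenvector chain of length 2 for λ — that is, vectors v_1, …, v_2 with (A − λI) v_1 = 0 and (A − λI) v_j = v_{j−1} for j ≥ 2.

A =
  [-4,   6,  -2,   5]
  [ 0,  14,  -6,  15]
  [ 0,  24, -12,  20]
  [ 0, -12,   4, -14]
A Jordan chain for λ = -4 of length 2:
v_1 = (6, 18, 24, -12)ᵀ
v_2 = (0, 1, 0, 0)ᵀ

Let N = A − (-4)·I. We want v_2 with N^2 v_2 = 0 but N^1 v_2 ≠ 0; then v_{j-1} := N · v_j for j = 2, …, 2.

Pick v_2 = (0, 1, 0, 0)ᵀ.
Then v_1 = N · v_2 = (6, 18, 24, -12)ᵀ.

Sanity check: (A − (-4)·I) v_1 = (0, 0, 0, 0)ᵀ = 0. ✓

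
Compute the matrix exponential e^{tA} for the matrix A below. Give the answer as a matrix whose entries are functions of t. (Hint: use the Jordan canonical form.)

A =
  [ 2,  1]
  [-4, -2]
e^{tA} =
  [2*t + 1, t]
  [-4*t, 1 - 2*t]

Strategy: write A = P · J · P⁻¹ where J is a Jordan canonical form, so e^{tA} = P · e^{tJ} · P⁻¹, and e^{tJ} can be computed block-by-block.

A has Jordan form
J =
  [0, 1]
  [0, 0]
(up to reordering of blocks).

Per-block formulas:
  For a 2×2 Jordan block J_2(0): exp(t · J_2(0)) = e^(0t)·(I + t·N), where N is the 2×2 nilpotent shift.

After assembling e^{tJ} and conjugating by P, we get:

e^{tA} =
  [2*t + 1, t]
  [-4*t, 1 - 2*t]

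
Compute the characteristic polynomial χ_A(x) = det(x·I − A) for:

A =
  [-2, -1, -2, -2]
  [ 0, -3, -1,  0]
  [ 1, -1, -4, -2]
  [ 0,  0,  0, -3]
x^4 + 12*x^3 + 54*x^2 + 108*x + 81

Expanding det(x·I − A) (e.g. by cofactor expansion or by noting that A is similar to its Jordan form J, which has the same characteristic polynomial as A) gives
  χ_A(x) = x^4 + 12*x^3 + 54*x^2 + 108*x + 81
which factors as (x + 3)^4. The eigenvalues (with algebraic multiplicities) are λ = -3 with multiplicity 4.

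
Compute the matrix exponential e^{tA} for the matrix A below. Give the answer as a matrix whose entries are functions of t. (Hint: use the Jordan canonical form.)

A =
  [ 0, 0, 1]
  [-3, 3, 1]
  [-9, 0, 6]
e^{tA} =
  [-3*t*exp(3*t) + exp(3*t), 0, t*exp(3*t)]
  [-3*t*exp(3*t), exp(3*t), t*exp(3*t)]
  [-9*t*exp(3*t), 0, 3*t*exp(3*t) + exp(3*t)]

Strategy: write A = P · J · P⁻¹ where J is a Jordan canonical form, so e^{tA} = P · e^{tJ} · P⁻¹, and e^{tJ} can be computed block-by-block.

A has Jordan form
J =
  [3, 1, 0]
  [0, 3, 0]
  [0, 0, 3]
(up to reordering of blocks).

Per-block formulas:
  For a 1×1 block at λ = 3: exp(t · [3]) = [e^(3t)].
  For a 2×2 Jordan block J_2(3): exp(t · J_2(3)) = e^(3t)·(I + t·N), where N is the 2×2 nilpotent shift.

After assembling e^{tJ} and conjugating by P, we get:

e^{tA} =
  [-3*t*exp(3*t) + exp(3*t), 0, t*exp(3*t)]
  [-3*t*exp(3*t), exp(3*t), t*exp(3*t)]
  [-9*t*exp(3*t), 0, 3*t*exp(3*t) + exp(3*t)]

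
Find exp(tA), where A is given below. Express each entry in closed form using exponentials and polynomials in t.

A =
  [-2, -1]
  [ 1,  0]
e^{tA} =
  [-t*exp(-t) + exp(-t), -t*exp(-t)]
  [t*exp(-t), t*exp(-t) + exp(-t)]

Strategy: write A = P · J · P⁻¹ where J is a Jordan canonical form, so e^{tA} = P · e^{tJ} · P⁻¹, and e^{tJ} can be computed block-by-block.

A has Jordan form
J =
  [-1,  1]
  [ 0, -1]
(up to reordering of blocks).

Per-block formulas:
  For a 2×2 Jordan block J_2(-1): exp(t · J_2(-1)) = e^(-1t)·(I + t·N), where N is the 2×2 nilpotent shift.

After assembling e^{tJ} and conjugating by P, we get:

e^{tA} =
  [-t*exp(-t) + exp(-t), -t*exp(-t)]
  [t*exp(-t), t*exp(-t) + exp(-t)]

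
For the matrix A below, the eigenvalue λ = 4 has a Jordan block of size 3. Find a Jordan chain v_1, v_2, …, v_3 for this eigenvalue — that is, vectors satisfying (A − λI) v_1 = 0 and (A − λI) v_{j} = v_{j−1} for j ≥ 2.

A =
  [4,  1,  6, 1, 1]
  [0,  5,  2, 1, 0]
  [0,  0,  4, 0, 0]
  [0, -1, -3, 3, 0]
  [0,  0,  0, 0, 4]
A Jordan chain for λ = 4 of length 3:
v_1 = (-1, -1, 0, 1, 0)ᵀ
v_2 = (6, 2, 0, -3, 0)ᵀ
v_3 = (0, 0, 1, 0, 0)ᵀ

Let N = A − (4)·I. We want v_3 with N^3 v_3 = 0 but N^2 v_3 ≠ 0; then v_{j-1} := N · v_j for j = 3, …, 2.

Pick v_3 = (0, 0, 1, 0, 0)ᵀ.
Then v_2 = N · v_3 = (6, 2, 0, -3, 0)ᵀ.
Then v_1 = N · v_2 = (-1, -1, 0, 1, 0)ᵀ.

Sanity check: (A − (4)·I) v_1 = (0, 0, 0, 0, 0)ᵀ = 0. ✓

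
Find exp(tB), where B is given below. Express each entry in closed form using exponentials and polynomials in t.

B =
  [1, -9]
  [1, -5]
e^{tB} =
  [3*t*exp(-2*t) + exp(-2*t), -9*t*exp(-2*t)]
  [t*exp(-2*t), -3*t*exp(-2*t) + exp(-2*t)]

Strategy: write B = P · J · P⁻¹ where J is a Jordan canonical form, so e^{tB} = P · e^{tJ} · P⁻¹, and e^{tJ} can be computed block-by-block.

B has Jordan form
J =
  [-2,  1]
  [ 0, -2]
(up to reordering of blocks).

Per-block formulas:
  For a 2×2 Jordan block J_2(-2): exp(t · J_2(-2)) = e^(-2t)·(I + t·N), where N is the 2×2 nilpotent shift.

After assembling e^{tJ} and conjugating by P, we get:

e^{tB} =
  [3*t*exp(-2*t) + exp(-2*t), -9*t*exp(-2*t)]
  [t*exp(-2*t), -3*t*exp(-2*t) + exp(-2*t)]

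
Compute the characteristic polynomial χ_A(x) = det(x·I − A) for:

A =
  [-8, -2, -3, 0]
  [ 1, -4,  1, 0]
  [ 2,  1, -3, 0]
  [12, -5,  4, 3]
x^4 + 12*x^3 + 30*x^2 - 100*x - 375

Expanding det(x·I − A) (e.g. by cofactor expansion or by noting that A is similar to its Jordan form J, which has the same characteristic polynomial as A) gives
  χ_A(x) = x^4 + 12*x^3 + 30*x^2 - 100*x - 375
which factors as (x - 3)*(x + 5)^3. The eigenvalues (with algebraic multiplicities) are λ = -5 with multiplicity 3, λ = 3 with multiplicity 1.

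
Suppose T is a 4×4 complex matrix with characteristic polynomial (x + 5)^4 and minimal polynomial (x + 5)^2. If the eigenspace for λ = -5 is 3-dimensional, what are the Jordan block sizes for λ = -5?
Block sizes for λ = -5: [2, 1, 1]

Step 1 — from the characteristic polynomial, algebraic multiplicity of λ = -5 is 4. From dim ker(T − (-5)·I) = 3, there are exactly 3 Jordan blocks for λ = -5.
Step 2 — from the minimal polynomial, the factor (x + 5)^2 tells us the largest block for λ = -5 has size 2.
Step 3 — with total size 4, 3 blocks, and largest block 2, the block sizes (in nonincreasing order) are [2, 1, 1].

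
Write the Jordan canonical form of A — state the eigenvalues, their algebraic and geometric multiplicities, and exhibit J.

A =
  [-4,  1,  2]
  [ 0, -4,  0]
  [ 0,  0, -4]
J_2(-4) ⊕ J_1(-4)

The characteristic polynomial is
  det(x·I − A) = x^3 + 12*x^2 + 48*x + 64 = (x + 4)^3

Eigenvalues and multiplicities (the geometric multiplicity of λ is n − rank(A − λI), which equals the number of Jordan blocks for λ):
  λ = -4: algebraic multiplicity = 3, geometric multiplicity = 2

Determining the block sizes for each eigenvalue:
  λ = -4: 2 blocks summing to 3 forces exactly one block of size 2 and the rest size 1 → block sizes [2, 1]

Assembling the blocks gives a Jordan form
J =
  [-4,  1,  0]
  [ 0, -4,  0]
  [ 0,  0, -4]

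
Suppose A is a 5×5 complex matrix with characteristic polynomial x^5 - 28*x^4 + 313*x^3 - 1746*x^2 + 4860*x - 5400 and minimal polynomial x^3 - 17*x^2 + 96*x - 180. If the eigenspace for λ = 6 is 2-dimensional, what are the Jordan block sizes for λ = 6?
Block sizes for λ = 6: [2, 1]

Step 1 — from the characteristic polynomial, algebraic multiplicity of λ = 6 is 3. From dim ker(A − (6)·I) = 2, there are exactly 2 Jordan blocks for λ = 6.
Step 2 — from the minimal polynomial, the factor (x − 6)^2 tells us the largest block for λ = 6 has size 2.
Step 3 — with total size 3, 2 blocks, and largest block 2, the block sizes (in nonincreasing order) are [2, 1].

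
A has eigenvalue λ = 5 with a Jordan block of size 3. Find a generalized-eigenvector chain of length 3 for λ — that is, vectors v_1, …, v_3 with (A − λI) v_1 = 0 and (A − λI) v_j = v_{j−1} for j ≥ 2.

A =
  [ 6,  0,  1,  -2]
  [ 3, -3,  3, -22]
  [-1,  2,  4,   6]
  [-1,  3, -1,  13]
A Jordan chain for λ = 5 of length 3:
v_1 = (2, -2, 0, 1)ᵀ
v_2 = (1, 3, -1, -1)ᵀ
v_3 = (1, 0, 0, 0)ᵀ

Let N = A − (5)·I. We want v_3 with N^3 v_3 = 0 but N^2 v_3 ≠ 0; then v_{j-1} := N · v_j for j = 3, …, 2.

Pick v_3 = (1, 0, 0, 0)ᵀ.
Then v_2 = N · v_3 = (1, 3, -1, -1)ᵀ.
Then v_1 = N · v_2 = (2, -2, 0, 1)ᵀ.

Sanity check: (A − (5)·I) v_1 = (0, 0, 0, 0)ᵀ = 0. ✓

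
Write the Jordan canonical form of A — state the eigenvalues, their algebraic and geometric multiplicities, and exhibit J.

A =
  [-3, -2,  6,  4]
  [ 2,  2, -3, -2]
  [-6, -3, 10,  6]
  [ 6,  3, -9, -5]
J_2(1) ⊕ J_1(1) ⊕ J_1(1)

The characteristic polynomial is
  det(x·I − A) = x^4 - 4*x^3 + 6*x^2 - 4*x + 1 = (x - 1)^4

Eigenvalues and multiplicities (the geometric multiplicity of λ is n − rank(A − λI), which equals the number of Jordan blocks for λ):
  λ = 1: algebraic multiplicity = 4, geometric multiplicity = 3

Determining the block sizes for each eigenvalue:
  λ = 1: 3 blocks summing to 4 forces exactly one block of size 2 and the rest size 1 → block sizes [2, 1, 1]

Assembling the blocks gives a Jordan form
J =
  [1, 1, 0, 0]
  [0, 1, 0, 0]
  [0, 0, 1, 0]
  [0, 0, 0, 1]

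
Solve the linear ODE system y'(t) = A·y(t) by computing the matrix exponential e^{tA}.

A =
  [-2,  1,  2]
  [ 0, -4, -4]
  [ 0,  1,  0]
e^{tA} =
  [exp(-2*t), t*exp(-2*t), 2*t*exp(-2*t)]
  [0, -2*t*exp(-2*t) + exp(-2*t), -4*t*exp(-2*t)]
  [0, t*exp(-2*t), 2*t*exp(-2*t) + exp(-2*t)]

Strategy: write A = P · J · P⁻¹ where J is a Jordan canonical form, so e^{tA} = P · e^{tJ} · P⁻¹, and e^{tJ} can be computed block-by-block.

A has Jordan form
J =
  [-2,  1,  0]
  [ 0, -2,  0]
  [ 0,  0, -2]
(up to reordering of blocks).

Per-block formulas:
  For a 2×2 Jordan block J_2(-2): exp(t · J_2(-2)) = e^(-2t)·(I + t·N), where N is the 2×2 nilpotent shift.
  For a 1×1 block at λ = -2: exp(t · [-2]) = [e^(-2t)].

After assembling e^{tJ} and conjugating by P, we get:

e^{tA} =
  [exp(-2*t), t*exp(-2*t), 2*t*exp(-2*t)]
  [0, -2*t*exp(-2*t) + exp(-2*t), -4*t*exp(-2*t)]
  [0, t*exp(-2*t), 2*t*exp(-2*t) + exp(-2*t)]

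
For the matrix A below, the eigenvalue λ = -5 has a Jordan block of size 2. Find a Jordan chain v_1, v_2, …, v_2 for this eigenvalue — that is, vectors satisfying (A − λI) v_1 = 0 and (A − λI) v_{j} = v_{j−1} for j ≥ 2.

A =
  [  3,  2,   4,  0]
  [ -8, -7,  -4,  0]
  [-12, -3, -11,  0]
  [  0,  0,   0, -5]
A Jordan chain for λ = -5 of length 2:
v_1 = (8, -8, -12, 0)ᵀ
v_2 = (1, 0, 0, 0)ᵀ

Let N = A − (-5)·I. We want v_2 with N^2 v_2 = 0 but N^1 v_2 ≠ 0; then v_{j-1} := N · v_j for j = 2, …, 2.

Pick v_2 = (1, 0, 0, 0)ᵀ.
Then v_1 = N · v_2 = (8, -8, -12, 0)ᵀ.

Sanity check: (A − (-5)·I) v_1 = (0, 0, 0, 0)ᵀ = 0. ✓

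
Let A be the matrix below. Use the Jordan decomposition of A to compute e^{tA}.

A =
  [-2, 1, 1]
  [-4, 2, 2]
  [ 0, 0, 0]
e^{tA} =
  [1 - 2*t, t, t]
  [-4*t, 2*t + 1, 2*t]
  [0, 0, 1]

Strategy: write A = P · J · P⁻¹ where J is a Jordan canonical form, so e^{tA} = P · e^{tJ} · P⁻¹, and e^{tJ} can be computed block-by-block.

A has Jordan form
J =
  [0, 1, 0]
  [0, 0, 0]
  [0, 0, 0]
(up to reordering of blocks).

Per-block formulas:
  For a 1×1 block at λ = 0: exp(t · [0]) = [e^(0t)].
  For a 2×2 Jordan block J_2(0): exp(t · J_2(0)) = e^(0t)·(I + t·N), where N is the 2×2 nilpotent shift.

After assembling e^{tJ} and conjugating by P, we get:

e^{tA} =
  [1 - 2*t, t, t]
  [-4*t, 2*t + 1, 2*t]
  [0, 0, 1]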